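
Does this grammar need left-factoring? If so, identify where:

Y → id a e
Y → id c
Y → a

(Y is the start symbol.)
Yes, Y has productions with common prefix 'id'

Left-factoring is needed when two productions for the same non-terminal
share a common prefix on the right-hand side.

Productions for Y:
  Y → id a e
  Y → id c
  Y → a

Found common prefix 'id' in productions for Y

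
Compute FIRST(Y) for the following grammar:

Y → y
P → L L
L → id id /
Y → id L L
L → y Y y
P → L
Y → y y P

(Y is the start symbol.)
{ 'id', 'y' }

To compute FIRST(Y), examine every production with Y on the left-hand side, reading each right-hand side left to right until a non-nullable symbol is reached.

From Y → y:
  - y is a terminal: add 'y' and stop
From Y → id L L:
  - id is a terminal: add 'id' and stop
From Y → y y P:
  - y is a terminal: add 'y' and stop

Collecting: FIRST(Y) = { 'id', 'y' }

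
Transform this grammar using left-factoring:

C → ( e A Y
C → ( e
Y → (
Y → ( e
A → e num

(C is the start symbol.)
Left-factoring transforms A → αβ₁ | αβ₂ into A → αA' and A' → β₁ | β₂
(α is the longest common prefix among the alternatives). Repeat until
no nonterminal has two alternatives with a common prefix.

Round 1: C has alternatives sharing prefix '( e'. Introduce C': C → ( e C'
  Add: C' → A Y
  Add: C' → ε

Round 2: Y has alternatives sharing prefix '('. Introduce Y': Y → ( Y'
  Add: Y' → ε
  Add: Y' → e

No remaining common prefixes — done.

Resulting grammar:
C → ( e C'
C' → A Y
C' → ε
Y → ( Y'
Y' → ε
Y' → e
A → e num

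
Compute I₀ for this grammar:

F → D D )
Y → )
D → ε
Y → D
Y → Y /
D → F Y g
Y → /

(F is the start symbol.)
{ [D → . F Y g], [D → .], [F → . D D )], [F' → . F] }

First, augment the grammar with F' → F
I₀ = CLOSURE({ [F' → . F] }):
  [F' → . F] has the dot before F: add [F → . D D )]
  [F → . D D )] has the dot before D: add [D → .], [D → . F Y g]
No further items can be added.

I₀ = { [D → . F Y g], [D → .], [F → . D D )], [F' → . F] }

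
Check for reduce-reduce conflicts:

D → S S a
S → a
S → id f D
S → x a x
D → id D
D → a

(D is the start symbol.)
Augment with D' → D and build the canonical LR(0) collection (I0 = CLOSURE({[D' → . D]}), then GOTO on every symbol after a dot until no new states appear). It has 15 states:
  I0: { [D → . S S a], [D → . a], [D → . id D], [D' → . D], [S → . a], [S → . id f D], [S → . x a x] }  — shift
  I1: { [D' → D .] }  — accept
  I2: { [D → S . S a], [S → . a], [S → . id f D], [S → . x a x] }  — shift
  I3: { [D → a .], [S → a .] }  — 2 reduces
  I4: { [D → . S S a], [D → . a], [D → . id D], [D → id . D], [S → . a], [S → . id f D], [S → . x a x], [S → id . f D] }  — shift
  I5: { [S → x . a x] }  — shift
  I6: { [S → x a . x] }  — shift
  I7: { [S → x a x .] }  — reduce
  I8: { [D → id D .] }  — reduce
  I9: { [D → . S S a], [D → . a], [D → . id D], [S → . a], [S → . id f D], [S → . x a x], [S → id f . D] }  — shift
  I10: { [S → id f D .] }  — reduce
  I11: { [D → S S . a] }  — shift
  I12: { [S → a .] }  — reduce
  I13: { [S → id . f D] }  — shift
  I14: { [D → S S a .] }  — reduce

I3 contains complete items [D → a .], [S → a .] — reduce-reduce conflict.

Answer: Yes — I3: [D → a .] vs [S → a .]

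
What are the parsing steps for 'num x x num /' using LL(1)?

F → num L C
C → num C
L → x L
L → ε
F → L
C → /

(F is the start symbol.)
LL(1) parsing maintains a stack (initially the start symbol over $) and the input. At each step: if the stack top is a terminal, match it against the current input token; if it is a non-terminal N, replace it with the RHS of M[N, lookahead] (the unique production whose predict set contains the lookahead).

Stack is shown with the top on the left.

Stack      Input            Action
----------------------------------
F $        num x x num / $  output F → num L C
num L C $  num x x num / $  match 'num'
L C $      x x num / $      output L → x L
x L C $    x x num / $      match 'x'
L C $      x num / $        output L → x L
x L C $    x num / $        match 'x'
L C $      num / $          output L → ε
C $        num / $          output C → num C
num C $    num / $          match 'num'
C $        / $              output C → /
/ $        / $              match '/'
$          $                accept

The string is accepted.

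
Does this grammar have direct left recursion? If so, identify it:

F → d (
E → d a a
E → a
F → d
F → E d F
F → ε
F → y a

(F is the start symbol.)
No direct left recursion

F → d (: starts with d
E → d a a: starts with d
E → a: starts with a
F → d: starts with d
F → E d F: starts with E
F → ε: starts with ε
F → y a: starts with y

No direct left recursion found.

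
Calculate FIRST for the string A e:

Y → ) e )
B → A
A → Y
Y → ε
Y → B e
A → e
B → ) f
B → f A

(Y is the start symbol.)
FIRST sets of the non-terminals involved (from the grammar, by fixed-point iteration):
  FIRST(A) = { ')', 'e', 'f', ε }

To compute FIRST(A e), process the symbols left to right:
Symbol A is a non-terminal. Add FIRST(A) \ {ε} = { ')', 'e', 'f' }
A is nullable (ε ∈ FIRST(A)), continue to the next symbol.
Symbol e is a terminal. Add 'e' and stop.
FIRST(A e) = { ')', 'e', 'f' }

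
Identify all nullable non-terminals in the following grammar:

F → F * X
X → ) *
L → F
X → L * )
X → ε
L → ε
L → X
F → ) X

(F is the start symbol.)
ε-productions: X → ε, L → ε
So X, L are immediately nullable.
No further non-terminal can be added: every production for the remaining non-terminals contains a terminal or a non-nullable non-terminal.
Nullable = { 'L', 'X' }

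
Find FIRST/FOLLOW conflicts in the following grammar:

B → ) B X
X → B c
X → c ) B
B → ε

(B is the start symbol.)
Yes. B → ')' B X with FOLLOW(B) on { ')' }

A FIRST/FOLLOW conflict occurs when a non-terminal N has a nullable alternative N → β (β ⇒* ε) and another alternative N → α with FIRST(α) ∩ FOLLOW(N) ≠ ∅: on such a lookahead the parser cannot decide between expanding α and letting N vanish via β.

Nullable non-terminals: B.

B: nullable alternative(s) B → ε; FOLLOW(B) = { $, ')', 'c' }
  B → ) B X: FIRST \ {ε} = { ')' } — overlaps FOLLOW(B) on { ')' }: CONFLICT
  B → ε: FIRST \ {ε} = { } — this is the only nullable alternative, skip

X has no nullable alternative, so no FIRST/FOLLOW check is needed there.

So the grammar has 1 FIRST/FOLLOW conflict (marked CONFLICT above).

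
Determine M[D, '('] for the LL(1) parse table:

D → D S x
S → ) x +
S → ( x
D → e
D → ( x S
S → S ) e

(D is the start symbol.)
D → D S x, D → ( x S

To find M[D, '('], we find productions for D where '(' is in the predict set (PREDICT(N → α) = (FIRST(α) \ {ε}) ∪ (FOLLOW(N) if α ⇒* ε)).

Relevant sets:
  FIRST(D) = { '(', 'e' }

D → D S x: PREDICT = { '(', 'e' }
  '(' is in predict set, so this production goes in M[D, '(']
D → e: PREDICT = { 'e' }
D → ( x S: PREDICT = { '(' }
  '(' is in predict set, so this production goes in M[D, '(']

M[D, '('] = D → D S x, D → ( x S  (a multiply-defined cell — the grammar is not LL(1))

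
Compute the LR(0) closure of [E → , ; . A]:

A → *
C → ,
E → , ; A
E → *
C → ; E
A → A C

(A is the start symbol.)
{ [A → . *], [A → . A C], [E → , ; . A] }

To compute CLOSURE, for each item [A → α.Bβ] where B is a non-terminal, add [B → .γ] for all productions B → γ; repeat for the newly added items until nothing changes.

Start with: [E → , ; . A]
  [E → , ; . A] has the dot before A: add [A → . *], [A → . A C]
No further items can be added.

CLOSURE = { [A → . *], [A → . A C], [E → , ; . A] }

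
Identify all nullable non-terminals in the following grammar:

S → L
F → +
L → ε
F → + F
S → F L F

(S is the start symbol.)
A non-terminal is nullable if it can derive ε (the empty string): either it has an ε-production, or it has a production whose right-hand side consists entirely of nullable non-terminals.

ε-productions: L → ε
So L is immediately nullable.
S → L: every symbol on the right is nullable, so S is nullable too.
No further non-terminal can be added: every production for the remaining non-terminals contains a terminal or a non-nullable non-terminal.
Nullable = { 'L', 'S' }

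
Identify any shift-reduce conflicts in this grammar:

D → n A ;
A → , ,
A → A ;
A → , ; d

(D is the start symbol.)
No shift-reduce conflicts

A shift-reduce conflict occurs when an LR(0) state has both:
  - a complete (reduce) item [A → α .] (dot at the end), and
  - a shift item [B → β . c γ] (dot before a terminal).

Augment with D' → D and build the canonical LR(0) collection (I0 = CLOSURE({[D' → . D]}), then GOTO on every symbol after a dot until no new states appear). It has 9 states:
  I0: { [D → . n A ;], [D' → . D] }  — shift
  I1: { [D' → D .] }  — accept
  I2: { [A → . , ,], [A → . , ; d], [A → . A ;], [D → n . A ;] }  — shift
  I3: { [A → , . ,], [A → , . ; d] }  — shift
  I4: { [A → A . ;], [D → n A . ;] }  — shift
  I5: { [A → A ; .], [D → n A ; .] }  — 2 reduces
  I6: { [A → , , .] }  — reduce
  I7: { [A → , ; . d] }  — shift
  I8: { [A → , ; d .] }  — reduce

No state contains both a complete item and a shift item.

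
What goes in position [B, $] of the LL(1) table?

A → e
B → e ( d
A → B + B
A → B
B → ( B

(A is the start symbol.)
To find M[B, $], we find productions for B where $ is in the predict set (PREDICT(N → α) = (FIRST(α) \ {ε}) ∪ (FOLLOW(N) if α ⇒* ε)).

B → e ( d: PREDICT = { 'e' }
B → ( B: PREDICT = { '(' }

M[B, $] is empty (no production applies)

Answer: Empty (error entry)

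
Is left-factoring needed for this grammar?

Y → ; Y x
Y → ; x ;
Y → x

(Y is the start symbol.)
Yes, Y has productions with common prefix ';'

Left-factoring is needed when two productions for the same non-terminal
share a common prefix on the right-hand side.

Productions for Y:
  Y → ; Y x
  Y → ; x ;
  Y → x

Found common prefix ';' in productions for Y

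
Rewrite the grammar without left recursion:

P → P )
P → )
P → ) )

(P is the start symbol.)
P → ) P'
P → ) ) P'
P' → ) P'
P' → ε

P is directly left-recursive. The standard transformation for
  A → A α₁ | ... | A α_m | β₁ | ... | β_n
is
  A  → β₁ A' | ... | β_n A'
  A' → α₁ A' | ... | α_m A' | ε

P → ) becomes P → ) P'
P → ) ) becomes P → ) ) P'
P → P ) becomes P' → ) P'
Add P' → ε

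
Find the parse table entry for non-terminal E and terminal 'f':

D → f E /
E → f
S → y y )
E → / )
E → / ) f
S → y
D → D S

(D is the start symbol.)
To find M[E, 'f'], we find productions for E where 'f' is in the predict set (PREDICT(N → α) = (FIRST(α) \ {ε}) ∪ (FOLLOW(N) if α ⇒* ε)).

E → f: PREDICT = { 'f' }
  'f' is in predict set, so this production goes in M[E, 'f']
E → / ): PREDICT = { '/' }
E → / ) f: PREDICT = { '/' }

M[E, 'f'] = E → f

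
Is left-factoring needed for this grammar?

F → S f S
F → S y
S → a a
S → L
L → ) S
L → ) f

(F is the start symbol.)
Left-factoring is needed when two productions for the same non-terminal
share a common prefix on the right-hand side.

Productions for F:
  F → S f S
  F → S y
Productions for S:
  S → a a
  S → L
Productions for L:
  L → ) S
  L → ) f

Found common prefix 'S' in productions for F
Found common prefix ')' in productions for L

Answer: Yes, F has productions with common prefix 'S'; L has productions with common prefix ')'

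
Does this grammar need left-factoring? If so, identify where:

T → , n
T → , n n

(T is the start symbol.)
Yes, T has productions with common prefix ', n'

Left-factoring is needed when two productions for the same non-terminal
share a common prefix on the right-hand side.

Productions for T:
  T → , n
  T → , n n

Found common prefix ', n' in productions for T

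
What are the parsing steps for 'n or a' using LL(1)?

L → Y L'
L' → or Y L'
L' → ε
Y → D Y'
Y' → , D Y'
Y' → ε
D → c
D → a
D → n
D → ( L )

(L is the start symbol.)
LL(1) parsing maintains a stack (initially the start symbol over $) and the input. At each step: if the stack top is a terminal, match it against the current input token; if it is a non-terminal N, replace it with the RHS of M[N, lookahead] (the unique production whose predict set contains the lookahead).

Stack is shown with the top on the left.

Stack      Input     Action
---------------------------
L $        n or a $  output L → Y L'
Y L' $     n or a $  output Y → D Y'
D Y' L' $  n or a $  output D → n
n Y' L' $  n or a $  match 'n'
Y' L' $    or a $    output Y' → ε
L' $       or a $    output L' → or Y L'
or Y L' $  or a $    match 'or'
Y L' $     a $       output Y → D Y'
D Y' L' $  a $       output D → a
a Y' L' $  a $       match 'a'
Y' L' $    $         output Y' → ε
L' $       $         output L' → ε
$          $         accept

The string is accepted.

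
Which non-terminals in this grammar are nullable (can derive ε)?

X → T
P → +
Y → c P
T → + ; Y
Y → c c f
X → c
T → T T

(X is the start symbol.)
None

There are no ε-productions, so no non-terminal can derive ε.
No non-terminals are nullable.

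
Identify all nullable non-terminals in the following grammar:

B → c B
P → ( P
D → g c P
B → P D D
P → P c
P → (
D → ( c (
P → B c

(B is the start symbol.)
None

A non-terminal is nullable if it can derive ε (the empty string): either it has an ε-production, or it has a production whose right-hand side consists entirely of nullable non-terminals.

There are no ε-productions, so no non-terminal can derive ε.
No non-terminals are nullable.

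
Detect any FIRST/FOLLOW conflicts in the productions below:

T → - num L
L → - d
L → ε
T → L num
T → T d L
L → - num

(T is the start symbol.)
A FIRST/FOLLOW conflict occurs when a non-terminal N has a nullable alternative N → β (β ⇒* ε) and another alternative N → α with FIRST(α) ∩ FOLLOW(N) ≠ ∅: on such a lookahead the parser cannot decide between expanding α and letting N vanish via β.

Nullable non-terminals: L.

L: nullable alternative(s) L → ε; FOLLOW(L) = { $, 'd', 'num' }
  L → - d: FIRST \ {ε} = { '-' } — disjoint from FOLLOW(L)
  L → ε: FIRST \ {ε} = { } — this is the only nullable alternative, skip
  L → - num: FIRST \ {ε} = { '-' } — disjoint from FOLLOW(L)

T has no nullable alternative, so no FIRST/FOLLOW check is needed there.

No FIRST/FOLLOW conflicts found.

Answer: No FIRST/FOLLOW conflicts.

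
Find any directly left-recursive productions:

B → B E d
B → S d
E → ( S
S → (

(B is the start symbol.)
Yes, B is left-recursive

Direct left recursion occurs when N → N α for some non-terminal N (the right-hand side begins with the left-hand side itself).

B → B E d: LEFT RECURSIVE (starts with B)
B → S d: starts with S
E → ( S: starts with '('
S → (: starts with '('

The grammar has direct left recursion on: B.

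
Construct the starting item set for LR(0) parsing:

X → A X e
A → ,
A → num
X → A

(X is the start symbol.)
First, augment the grammar with X' → X
I₀ = CLOSURE({ [X' → . X] }):
  [X' → . X] has the dot before X: add [X → . A X e], [X → . A]
  [X → . A X e] has the dot before A: add [A → . ,], [A → . num]
No further items can be added.

I₀ = { [A → . ,], [A → . num], [X → . A X e], [X → . A], [X' → . X] }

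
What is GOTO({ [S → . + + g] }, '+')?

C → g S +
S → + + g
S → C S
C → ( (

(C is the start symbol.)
{ [S → + . + g] }

GOTO(I, '+') = CLOSURE({ [A → αX.β] : [A → α.Xβ] ∈ I, X = '+' })

Items with dot before '+', with the dot advanced:
  [S → . + + g] → [S → + . + g]
Closure adds nothing (no advanced item has the dot before a non-terminal).

GOTO = { [S → + . + g] }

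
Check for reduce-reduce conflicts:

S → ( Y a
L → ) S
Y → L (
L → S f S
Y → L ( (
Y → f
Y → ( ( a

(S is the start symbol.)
Augment with S' → S and build the canonical LR(0) collection (I0 = CLOSURE({[S' → . S]}), then GOTO on every symbol after a dot until no new states appear). It has 17 states:
  I0: { [S → . ( Y a], [S' → . S] }  — shift
  I1: { [L → . ) S], [L → . S f S], [S → ( . Y a], [S → . ( Y a], [Y → . ( ( a], [Y → . L ( (], [Y → . L (], [Y → . f] }  — shift
  I2: { [S' → S .] }  — accept
  I3: { [L → . ) S], [L → . S f S], [S → ( . Y a], [S → . ( Y a], [Y → ( . ( a], [Y → . ( ( a], [Y → . L ( (], [Y → . L (], [Y → . f] }  — shift
  I4: { [L → ) . S], [S → . ( Y a] }  — shift
  I5: { [Y → L . ( (], [Y → L . (] }  — shift
  I6: { [L → S . f S] }  — shift
  I7: { [S → ( Y . a] }  — shift
  I8: { [Y → f .] }  — reduce
  I9: { [S → ( Y a .] }  — reduce
  I10: { [L → S f . S], [S → . ( Y a] }  — shift
  I11: { [L → S f S .] }  — reduce
  I12: { [Y → L ( . (], [Y → L ( .] }  — shift, reduce
  I13: { [Y → L ( ( .] }  — reduce
  I14: { [L → ) S .] }  — reduce
  I15: { [L → . ) S], [L → . S f S], [S → ( . Y a], [S → . ( Y a], [Y → ( ( . a], [Y → ( . ( a], [Y → . ( ( a], [Y → . L ( (], [Y → . L (], [Y → . f] }  — shift
  I16: { [Y → ( ( a .] }  — reduce

No state contains more than one complete item.

Answer: No reduce-reduce conflicts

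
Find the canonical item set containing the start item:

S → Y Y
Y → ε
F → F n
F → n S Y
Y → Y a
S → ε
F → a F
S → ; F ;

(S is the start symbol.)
{ [S → . ; F ;], [S → . Y Y], [S → .], [S' → . S], [Y → . Y a], [Y → .] }

First, augment the grammar with S' → S
I₀ = CLOSURE({ [S' → . S] }):
  [S' → . S] has the dot before S: add [S → . Y Y], [S → .], [S → . ; F ;]
  [S → . Y Y] has the dot before Y: add [Y → .], [Y → . Y a]
No further items can be added.

I₀ = { [S → . ; F ;], [S → . Y Y], [S → .], [S' → . S], [Y → . Y a], [Y → .] }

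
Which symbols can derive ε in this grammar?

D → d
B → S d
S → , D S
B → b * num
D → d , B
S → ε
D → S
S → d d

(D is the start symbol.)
{ 'D', 'S' }

ε-productions: S → ε
So S is immediately nullable.
D → S: every symbol on the right is nullable, so D is nullable too.
No further non-terminal can be added: every production for the remaining non-terminals contains a terminal or a non-nullable non-terminal.
Nullable = { 'D', 'S' }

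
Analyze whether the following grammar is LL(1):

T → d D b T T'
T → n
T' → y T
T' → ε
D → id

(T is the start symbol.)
No. Predict set conflict for T': { 'y' }

A grammar is LL(1) if for each non-terminal N with multiple productions, the predict sets of those productions are pairwise disjoint, where PREDICT(N → α) = (FIRST(α) \ {ε}) ∪ (FOLLOW(N) if α ⇒* ε).

Relevant sets:
  FOLLOW(T') = { $, 'y' }

For T:
  PREDICT(T → d D b T T') = { 'd' }
  PREDICT(T → n) = { 'n' }
For T':
  PREDICT(T' → y T) = { 'y' }
  PREDICT(T' → ε) = { $, 'y' }
D has a single production, so nothing to check there.

Conflict found: Predict set conflict for T': { 'y' }
The grammar is NOT LL(1).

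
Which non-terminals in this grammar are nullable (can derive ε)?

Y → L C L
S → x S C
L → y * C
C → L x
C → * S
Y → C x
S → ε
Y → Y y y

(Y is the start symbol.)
{ 'S' }

A non-terminal is nullable if it can derive ε (the empty string): either it has an ε-production, or it has a production whose right-hand side consists entirely of nullable non-terminals.

ε-productions: S → ε
So S is immediately nullable.
No further non-terminal can be added: every production for the remaining non-terminals contains a terminal or a non-nullable non-terminal.
Nullable = { 'S' }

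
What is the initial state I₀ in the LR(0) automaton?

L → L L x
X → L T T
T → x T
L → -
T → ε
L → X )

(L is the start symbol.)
{ [L → . -], [L → . L L x], [L → . X )], [L' → . L], [X → . L T T] }

First, augment the grammar with L' → L
I₀ = CLOSURE({ [L' → . L] }):
  [L' → . L] has the dot before L: add [L → . L L x], [L → . -], [L → . X )]
  [L → . X )] has the dot before X: add [X → . L T T]
No further items can be added.

I₀ = { [L → . -], [L → . L L x], [L → . X )], [L' → . L], [X → . L T T] }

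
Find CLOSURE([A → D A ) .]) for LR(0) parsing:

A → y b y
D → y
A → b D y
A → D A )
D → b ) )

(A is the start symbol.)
Start with: [A → D A ) .]
The dot is at the end, so nothing is added.

CLOSURE = { [A → D A ) .] }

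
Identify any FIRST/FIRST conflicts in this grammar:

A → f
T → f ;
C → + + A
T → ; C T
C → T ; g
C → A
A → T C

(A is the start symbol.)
A FIRST/FIRST conflict occurs when two productions N → α and N → β for the same non-terminal have FIRST(α) ∩ FIRST(β) ≠ ∅ (with ε ∈ FIRST of a nullable right-hand side, so two nullable alternatives also conflict).

FIRST sets of the non-terminals at (or reachable through a nullable prefix from) the front of some alternative:
  FIRST(T) = { ';', 'f' }
  FIRST(A) = { ';', 'f' }

Productions for A:
  A → f: FIRST = { 'f' }
  A → T C: FIRST = { ';', 'f' }
Productions for T:
  T → f ;: FIRST = { 'f' }
  T → ; C T: FIRST = { ';' }
Productions for C:
  C → + + A: FIRST = { '+' }
  C → T ; g: FIRST = { ';', 'f' }
  C → A: FIRST = { ';', 'f' }

Conflict for A: A → f and A → T C
  Overlap: { 'f' }
Conflict for C: C → T ; g and C → A
  Overlap: { ';', 'f' }

Answer: Yes. A → f / A → T C on { 'f' }; C → T ';' g / C → A on { ';', 'f' }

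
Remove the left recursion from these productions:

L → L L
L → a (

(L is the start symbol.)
L → a ( L'
L' → L L'
L' → ε

L is directly left-recursive. The standard transformation for
  A → A α₁ | ... | A α_m | β₁ | ... | β_n
is
  A  → β₁ A' | ... | β_n A'
  A' → α₁ A' | ... | α_m A' | ε

L → a ( becomes L → a ( L'
L → L L becomes L' → L L'
Add L' → ε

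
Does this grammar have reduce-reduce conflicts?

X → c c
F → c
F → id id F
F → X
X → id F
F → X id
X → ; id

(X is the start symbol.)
Yes — I10: [F → id id F .] vs [X → id F .]

Augment with X' → X and build the canonical LR(0) collection (I0 = CLOSURE({[X' → . X]}), then GOTO on every symbol after a dot until no new states appear). It has 14 states:
  I0: { [X → . ; id], [X → . c c], [X → . id F], [X' → . X] }  — shift
  I1: { [X → ; . id] }  — shift
  I2: { [X' → X .] }  — accept
  I3: { [X → c . c] }  — shift
  I4: { [F → . X id], [F → . X], [F → . c], [F → . id id F], [X → . ; id], [X → . c c], [X → . id F], [X → id . F] }  — shift
  I5: { [X → id F .] }  — reduce
  I6: { [F → X . id], [F → X .] }  — shift, reduce
  I7: { [F → c .], [X → c . c] }  — shift, reduce
  I8: { [F → . X id], [F → . X], [F → . c], [F → . id id F], [F → id . id F], [X → . ; id], [X → . c c], [X → . id F], [X → id . F] }  — shift
  I9: { [F → . X id], [F → . X], [F → . c], [F → . id id F], [F → id . id F], [F → id id . F], [X → . ; id], [X → . c c], [X → . id F], [X → id . F] }  — shift
  I10: { [F → id id F .], [X → id F .] }  — 2 reduces
  I11: { [X → c c .] }  — reduce
  I12: { [F → X id .] }  — reduce
  I13: { [X → ; id .] }  — reduce

I10 contains complete items [F → id id F .], [X → id F .] — reduce-reduce conflict.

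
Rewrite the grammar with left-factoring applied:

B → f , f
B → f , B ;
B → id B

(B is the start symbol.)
Left-factoring transforms A → αβ₁ | αβ₂ into A → αA' and A' → β₁ | β₂
(α is the longest common prefix among the alternatives). Repeat until
no nonterminal has two alternatives with a common prefix.

Round 1: B has alternatives sharing prefix 'f ,'. Introduce B': B → f , B'
  Add: B' → f
  Add: B' → B ;

No remaining common prefixes — done.

Resulting grammar:
B → f , B'
B' → f
B' → B ;
B → id B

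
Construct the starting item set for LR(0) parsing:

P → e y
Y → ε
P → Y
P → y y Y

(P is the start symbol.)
{ [P → . Y], [P → . e y], [P → . y y Y], [P' → . P], [Y → .] }

First, augment the grammar with P' → P
I₀ = CLOSURE({ [P' → . P] }):
  [P' → . P] has the dot before P: add [P → . e y], [P → . Y], [P → . y y Y]
  [P → . Y] has the dot before Y: add [Y → .]
No further items can be added.

I₀ = { [P → . Y], [P → . e y], [P → . y y Y], [P' → . P], [Y → .] }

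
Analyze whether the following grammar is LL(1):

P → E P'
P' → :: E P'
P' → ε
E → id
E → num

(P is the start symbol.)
A grammar is LL(1) if for each non-terminal N with multiple productions, the predict sets of those productions are pairwise disjoint, where PREDICT(N → α) = (FIRST(α) \ {ε}) ∪ (FOLLOW(N) if α ⇒* ε).

Relevant sets:
  FOLLOW(P') = { $ }

For P':
  PREDICT(P' → :: E P') = { '::' }
  PREDICT(P' → ε) = { $ }
For E:
  PREDICT(E → id) = { 'id' }
  PREDICT(E → num) = { 'num' }
P has a single production, so nothing to check there.

All predict sets are disjoint. The grammar IS LL(1).

Answer: Yes, the grammar is LL(1).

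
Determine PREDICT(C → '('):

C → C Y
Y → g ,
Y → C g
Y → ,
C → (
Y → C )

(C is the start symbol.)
PREDICT(C → '(') = (FIRST(RHS) \ {ε}) ∪ (FOLLOW(C) if ε ∈ FIRST(RHS), i.e. RHS ⇒* ε)
FIRST('(') = { '(' }
ε ∉ FIRST('('), so FOLLOW(C) is not added.
PREDICT(C → '(') = { '(' }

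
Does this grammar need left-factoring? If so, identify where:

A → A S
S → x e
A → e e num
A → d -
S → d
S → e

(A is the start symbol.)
Left-factoring is needed when two productions for the same non-terminal
share a common prefix on the right-hand side.

Productions for A:
  A → A S
  A → e e num
  A → d -
Productions for S:
  S → x e
  S → d
  S → e

No common prefixes found.

Answer: No, left-factoring is not needed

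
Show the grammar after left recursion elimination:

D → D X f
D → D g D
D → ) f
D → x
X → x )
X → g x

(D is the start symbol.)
D is directly left-recursive. The standard transformation for
  A → A α₁ | ... | A α_m | β₁ | ... | β_n
is
  A  → β₁ A' | ... | β_n A'
  A' → α₁ A' | ... | α_m A' | ε

D → ) f becomes D → ) f D'
D → x becomes D → x D'
D → D X f becomes D' → X f D'
D → D g D becomes D' → g D D'
Add D' → ε

Productions for other non-terminals are unchanged:
  X → x )
  X → g x

Resulting grammar:
D → ) f D'
D → x D'
D' → X f D'
D' → g D D'
D' → ε
X → x )
X → g x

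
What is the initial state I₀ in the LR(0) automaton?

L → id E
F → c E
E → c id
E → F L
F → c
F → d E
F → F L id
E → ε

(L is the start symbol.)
{ [L → . id E], [L' → . L] }

First, augment the grammar with L' → L
I₀ = CLOSURE({ [L' → . L] }):
  [L' → . L] has the dot before L: add [L → . id E]
No further items can be added.

I₀ = { [L → . id E], [L' → . L] }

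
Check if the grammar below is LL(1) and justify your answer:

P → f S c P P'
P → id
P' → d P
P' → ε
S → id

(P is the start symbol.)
No. Predict set conflict for P': { 'd' }

A grammar is LL(1) if for each non-terminal N with multiple productions, the predict sets of those productions are pairwise disjoint, where PREDICT(N → α) = (FIRST(α) \ {ε}) ∪ (FOLLOW(N) if α ⇒* ε).

Relevant sets:
  FOLLOW(P') = { $, 'd' }

For P:
  PREDICT(P → f S c P P') = { 'f' }
  PREDICT(P → id) = { 'id' }
For P':
  PREDICT(P' → d P) = { 'd' }
  PREDICT(P' → ε) = { $, 'd' }
S has a single production, so nothing to check there.

Conflict found: Predict set conflict for P': { 'd' }
The grammar is NOT LL(1).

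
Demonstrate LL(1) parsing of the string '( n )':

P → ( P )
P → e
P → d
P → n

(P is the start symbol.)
Stack is shown with the top on the left.

Stack    Input    Action
------------------------
P $      ( n ) $  output P → ( P )
( P ) $  ( n ) $  match '('
P ) $    n ) $    output P → n
n ) $    n ) $    match 'n'
) $      ) $      match ')'
$        $        accept

The string is accepted.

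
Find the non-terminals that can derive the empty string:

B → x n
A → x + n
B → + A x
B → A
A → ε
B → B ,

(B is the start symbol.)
ε-productions: A → ε
So A is immediately nullable.
B → A: every symbol on the right is nullable, so B is nullable too.
Every non-terminal is now nullable.
Nullable = { 'A', 'B' }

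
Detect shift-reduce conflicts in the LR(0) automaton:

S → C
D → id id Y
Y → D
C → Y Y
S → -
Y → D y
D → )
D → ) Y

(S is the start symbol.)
Yes — I1: [D → ) .] vs [D → . )]; I4: [Y → D .] vs [Y → D . y]

Augment with S' → S and build the canonical LR(0) collection (I0 = CLOSURE({[S' → . S]}), then GOTO on every symbol after a dot until no new states appear). It has 13 states:
  I0: { [C → . Y Y], [D → . ) Y], [D → . )], [D → . id id Y], [S → . -], [S → . C], [S' → . S], [Y → . D y], [Y → . D] }  — shift
  I1: { [D → ) . Y], [D → ) .], [D → . ) Y], [D → . )], [D → . id id Y], [Y → . D y], [Y → . D] }  — shift, reduce
  I2: { [S → - .] }  — reduce
  I3: { [S → C .] }  — reduce
  I4: { [Y → D . y], [Y → D .] }  — shift, reduce
  I5: { [S' → S .] }  — accept
  I6: { [C → Y . Y], [D → . ) Y], [D → . )], [D → . id id Y], [Y → . D y], [Y → . D] }  — shift
  I7: { [D → id . id Y] }  — shift
  I8: { [D → . ) Y], [D → . )], [D → . id id Y], [D → id id . Y], [Y → . D y], [Y → . D] }  — shift
  I9: { [D → id id Y .] }  — reduce
  I10: { [C → Y Y .] }  — reduce
  I11: { [Y → D y .] }  — reduce
  I12: { [D → ) Y .] }  — reduce

I1 contains reduce item [D → ) .] and shift items [D → . )], [D → . ) Y], [D → . id id Y] — shift-reduce conflict.
I4 contains reduce item [Y → D .] and shift item [Y → D . y] — shift-reduce conflict.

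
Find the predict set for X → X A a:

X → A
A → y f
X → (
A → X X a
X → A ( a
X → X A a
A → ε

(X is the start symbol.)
PREDICT(X → X A a) = (FIRST(RHS) \ {ε}) ∪ (FOLLOW(X) if ε ∈ FIRST(RHS), i.e. RHS ⇒* ε)
FIRST(X) = { '(', 'a', 'y', ε }
FIRST(A) = { '(', 'a', 'y', ε }
FIRST(X A a) = { '(', 'a', 'y' }
ε ∉ FIRST(X A a), so FOLLOW(X) is not added.
PREDICT(X → X A a) = { '(', 'a', 'y' }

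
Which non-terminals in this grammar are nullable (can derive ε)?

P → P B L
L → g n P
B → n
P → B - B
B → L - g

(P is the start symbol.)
None

There are no ε-productions, so no non-terminal can derive ε.
No non-terminals are nullable.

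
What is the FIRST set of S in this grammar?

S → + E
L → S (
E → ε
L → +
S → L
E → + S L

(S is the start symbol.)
FIRST sets of the other non-terminals involved (by the same procedure, iterated to a fixed point):
  FIRST(L) = { '+' }

From S → + E:
  - '+' is a terminal: add '+' and stop
From S → L:
  - L is a non-terminal: add FIRST(L) \ {ε} = { '+' }
    L is not nullable, so stop

Collecting: FIRST(S) = { '+' }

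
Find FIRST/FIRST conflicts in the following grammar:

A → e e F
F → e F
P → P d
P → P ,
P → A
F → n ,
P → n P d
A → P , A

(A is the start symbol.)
A FIRST/FIRST conflict occurs when two productions N → α and N → β for the same non-terminal have FIRST(α) ∩ FIRST(β) ≠ ∅ (with ε ∈ FIRST of a nullable right-hand side, so two nullable alternatives also conflict).

FIRST sets of the non-terminals at (or reachable through a nullable prefix from) the front of some alternative:
  FIRST(P) = { 'e', 'n' }
  FIRST(A) = { 'e', 'n' }

Productions for A:
  A → e e F: FIRST = { 'e' }
  A → P , A: FIRST = { 'e', 'n' }
Productions for F:
  F → e F: FIRST = { 'e' }
  F → n ,: FIRST = { 'n' }
Productions for P:
  P → P d: FIRST = { 'e', 'n' }
  P → P ,: FIRST = { 'e', 'n' }
  P → A: FIRST = { 'e', 'n' }
  P → n P d: FIRST = { 'n' }

Conflict for A: A → e e F and A → P , A
  Overlap: { 'e' }
Conflict for P: P → P d and P → P ,
  Overlap: { 'e', 'n' }
Conflict for P: P → P d and P → A
  Overlap: { 'e', 'n' }
Conflict for P: P → P d and P → n P d
  Overlap: { 'n' }
Conflict for P: P → P , and P → A
  Overlap: { 'e', 'n' }
Conflict for P: P → P , and P → n P d
  Overlap: { 'n' }
Conflict for P: P → A and P → n P d
  Overlap: { 'n' }

Answer: Yes. A → e e F / A → P ',' A on { 'e' }; P → P d / P → P ',' on { 'e', 'n' }; P → P d / P → A on { 'e', 'n' }; P → P d / P → n P d on { 'n' }; P → P ',' / P → A on { 'e', 'n' }; P → P ',' / P → n P d on { 'n' }; P → A / P → n P d on { 'n' }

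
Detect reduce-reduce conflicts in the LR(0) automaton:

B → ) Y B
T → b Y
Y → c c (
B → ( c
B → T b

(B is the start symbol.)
A reduce-reduce conflict occurs when an LR(0) state has two complete items [A → α .] and [B → β .] — both call for a reduction, and with no lookahead the parser cannot choose between them.

Augment with B' → B and build the canonical LR(0) collection (I0 = CLOSURE({[B' → . B]}), then GOTO on every symbol after a dot until no new states appear). It has 14 states:
  I0: { [B → . ( c], [B → . ) Y B], [B → . T b], [B' → . B], [T → . b Y] }  — shift
  I1: { [B → ( . c] }  — shift
  I2: { [B → ) . Y B], [Y → . c c (] }  — shift
  I3: { [B' → B .] }  — accept
  I4: { [B → T . b] }  — shift
  I5: { [T → b . Y], [Y → . c c (] }  — shift
  I6: { [T → b Y .] }  — reduce
  I7: { [Y → c . c (] }  — shift
  I8: { [Y → c c . (] }  — shift
  I9: { [Y → c c ( .] }  — reduce
  I10: { [B → T b .] }  — reduce
  I11: { [B → ) Y . B], [B → . ( c], [B → . ) Y B], [B → . T b], [T → . b Y] }  — shift
  I12: { [B → ) Y B .] }  — reduce
  I13: { [B → ( c .] }  — reduce

No state contains more than one complete item.

Answer: No reduce-reduce conflicts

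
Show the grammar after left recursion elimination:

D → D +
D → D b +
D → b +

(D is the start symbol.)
D → b + D'
D' → + D'
D' → b + D'
D' → ε

D is directly left-recursive. The standard transformation for
  A → A α₁ | ... | A α_m | β₁ | ... | β_n
is
  A  → β₁ A' | ... | β_n A'
  A' → α₁ A' | ... | α_m A' | ε

D → b + becomes D → b + D'
D → D + becomes D' → + D'
D → D b + becomes D' → b + D'
Add D' → ε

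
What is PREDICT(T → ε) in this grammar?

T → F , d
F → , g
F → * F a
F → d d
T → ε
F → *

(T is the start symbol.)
PREDICT(T → ε) = (FIRST(RHS) \ {ε}) ∪ (FOLLOW(T) if ε ∈ FIRST(RHS), i.e. RHS ⇒* ε)
The right-hand side is ε (FIRST(ε) = { ε }), so the predict set is FOLLOW(T) = { $ }
PREDICT(T → ε) = { $ }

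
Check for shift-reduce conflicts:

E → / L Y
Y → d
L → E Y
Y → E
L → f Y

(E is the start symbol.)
Augment with E' → E and build the canonical LR(0) collection (I0 = CLOSURE({[E' → . E]}), then GOTO on every symbol after a dot until no new states appear). It has 11 states:
  I0: { [E → . / L Y], [E' → . E] }  — shift
  I1: { [E → . / L Y], [E → / . L Y], [L → . E Y], [L → . f Y] }  — shift
  I2: { [E' → E .] }  — accept
  I3: { [E → . / L Y], [L → E . Y], [Y → . E], [Y → . d] }  — shift
  I4: { [E → . / L Y], [E → / L . Y], [Y → . E], [Y → . d] }  — shift
  I5: { [E → . / L Y], [L → f . Y], [Y → . E], [Y → . d] }  — shift
  I6: { [Y → E .] }  — reduce
  I7: { [L → f Y .] }  — reduce
  I8: { [Y → d .] }  — reduce
  I9: { [E → / L Y .] }  — reduce
  I10: { [L → E Y .] }  — reduce

No state contains both a complete item and a shift item.

Answer: No shift-reduce conflicts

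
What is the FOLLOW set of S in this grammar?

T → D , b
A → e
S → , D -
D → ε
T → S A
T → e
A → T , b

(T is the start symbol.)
In T → S A: S is followed by A, add FIRST(A) \ {ε} = { ',', 'e' }

Taking the union: FOLLOW(S) = { ',', 'e' }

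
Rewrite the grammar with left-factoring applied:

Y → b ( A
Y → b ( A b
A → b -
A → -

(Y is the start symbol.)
Left-factoring transforms A → αβ₁ | αβ₂ into A → αA' and A' → β₁ | β₂
(α is the longest common prefix among the alternatives). Repeat until
no nonterminal has two alternatives with a common prefix.

Round 1: Y has alternatives sharing prefix 'b ( A'. Introduce Y': Y → b ( A Y'
  Add: Y' → ε
  Add: Y' → b

No remaining common prefixes — done.

Resulting grammar:
Y → b ( A Y'
Y' → ε
Y' → b
A → b -
A → -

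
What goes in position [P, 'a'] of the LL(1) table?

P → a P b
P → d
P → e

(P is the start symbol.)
P → a P b

To find M[P, 'a'], we find productions for P where 'a' is in the predict set (PREDICT(N → α) = (FIRST(α) \ {ε}) ∪ (FOLLOW(N) if α ⇒* ε)).

P → a P b: PREDICT = { 'a' }
  'a' is in predict set, so this production goes in M[P, 'a']
P → d: PREDICT = { 'd' }
P → e: PREDICT = { 'e' }

M[P, 'a'] = P → a P b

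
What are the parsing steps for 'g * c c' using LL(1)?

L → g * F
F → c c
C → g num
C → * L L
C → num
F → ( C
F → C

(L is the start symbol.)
Stack is shown with the top on the left.

Stack    Input      Action
--------------------------
L $      g * c c $  output L → g * F
g * F $  g * c c $  match 'g'
* F $    * c c $    match '*'
F $      c c $      output F → c c
c c $    c c $      match 'c'
c $      c $        match 'c'
$        $          accept

The string is accepted.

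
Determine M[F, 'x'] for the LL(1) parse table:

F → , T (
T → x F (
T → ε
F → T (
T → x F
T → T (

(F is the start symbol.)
F → T (

To find M[F, 'x'], we find productions for F where 'x' is in the predict set (PREDICT(N → α) = (FIRST(α) \ {ε}) ∪ (FOLLOW(N) if α ⇒* ε)).

Relevant sets:
  FIRST(T) = { '(', 'x', ε }

F → , T (: PREDICT = { ',' }
F → T (: PREDICT = { '(', 'x' }
  'x' is in predict set, so this production goes in M[F, 'x']

M[F, 'x'] = F → T (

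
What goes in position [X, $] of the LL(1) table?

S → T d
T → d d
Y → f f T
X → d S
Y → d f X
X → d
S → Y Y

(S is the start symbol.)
Empty (error entry)

To find M[X, $], we find productions for X where $ is in the predict set (PREDICT(N → α) = (FIRST(α) \ {ε}) ∪ (FOLLOW(N) if α ⇒* ε)).

X → d S: PREDICT = { 'd' }
X → d: PREDICT = { 'd' }

M[X, $] is empty (no production applies)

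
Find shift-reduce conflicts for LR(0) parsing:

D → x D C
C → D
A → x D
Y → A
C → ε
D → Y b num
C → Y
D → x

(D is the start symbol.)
A shift-reduce conflict occurs when an LR(0) state has both:
  - a complete (reduce) item [A → α .] (dot at the end), and
  - a shift item [B → β . c γ] (dot before a terminal).

Augment with D' → D and build the canonical LR(0) collection (I0 = CLOSURE({[D' → . D]}), then GOTO on every symbol after a dot until no new states appear). It has 11 states:
  I0: { [A → . x D], [D → . Y b num], [D → . x D C], [D → . x], [D' → . D], [Y → . A] }  — shift
  I1: { [Y → A .] }  — reduce
  I2: { [D' → D .] }  — accept
  I3: { [D → Y . b num] }  — shift
  I4: { [A → . x D], [A → x . D], [D → . Y b num], [D → . x D C], [D → . x], [D → x . D C], [D → x .], [Y → . A] }  — shift, reduce
  I5: { [A → . x D], [A → x D .], [C → . D], [C → . Y], [C → .], [D → . Y b num], [D → . x D C], [D → . x], [D → x D . C], [Y → . A] }  — shift, 2 reduces
  I6: { [D → x D C .] }  — reduce
  I7: { [C → D .] }  — reduce
  I8: { [C → Y .], [D → Y . b num] }  — shift, reduce
  I9: { [D → Y b . num] }  — shift
  I10: { [D → Y b num .] }  — reduce

I4 contains reduce item [D → x .] and shift items [A → . x D], [D → . x], [D → . x D C] — shift-reduce conflict.
I5 contains reduce items [A → x D .], [C → .] and shift items [A → . x D], [D → . x], [D → . x D C] — shift-reduce conflict.
I8 contains reduce item [C → Y .] and shift item [D → Y . b num] — shift-reduce conflict.

Answer: Yes — I4: [D → x .] vs [A → . x D]; I5: [A → x D .] vs [A → . x D]; I8: [C → Y .] vs [D → Y . b num]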